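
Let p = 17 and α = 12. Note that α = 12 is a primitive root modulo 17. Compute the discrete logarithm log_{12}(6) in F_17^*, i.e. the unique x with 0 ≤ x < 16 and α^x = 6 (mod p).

11

Successive powers of 12 modulo 17:
  12^0=1  12^1=12  12^2=8  12^3=11  12^4=13  12^5=3
  12^6=2  12^7=7  12^8=16  12^9=5  12^10=9  12^11=6
So 12^11 ≡ 6 (mod 17), giving x = 11.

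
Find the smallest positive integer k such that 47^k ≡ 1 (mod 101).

The order of 47 must divide p − 1 = 100 = 2^2 · 5^2.
Divisors: 1, 2, 4, 5, 10, 20, 25, 50, 100.
Check each in increasing order: 47^1 ≡ 47;  47^2 ≡ 88;  47^4 ≡ 68;  47^5 ≡ 65;  47^10 ≡ 84;  47^20 ≡ 87;  47^25 ≡ 100;  47^50 ≡ 1.
Smallest exponent giving 1 is 50.

50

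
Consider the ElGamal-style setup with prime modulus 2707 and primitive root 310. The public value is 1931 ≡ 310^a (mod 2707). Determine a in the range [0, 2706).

960

Baby-step giant-step with m = ceil(sqrt(2706)) = 53.
Baby table (310^j mod 2707 for j=0..52):
  0:1  1:310  2:1355  3:465  4:679  5:2051  6:2372  7:1723
  8:851  9:1231  10:2630  11:493  12:1238  13:2093  14:1857  15:1786
  16:1432  17:2679  18:2148  19:2665  20:515  21:2644  22:2126  23:1259
  24:482  25:535  26:723  27:2156  28:2438  29:527  30:950  31:2144
  32:1425  33:509  34:784  35:2117  36:1176  37:1822  38:1764  39:26
  40:2646  41:39  42:1262  43:1412  44:1893  45:2118  46:1486  47:470
  48:2229  49:705  50:1990  51:2411  52:278
Giant step factor: 310^(-53) ≡ 189 (mod 2707).
Scan 1931·189^i mod 2707 for i = 0, 1, …:
  i=0: 1931   i=1: 2221   i=2: 184   i=3: 2292
  i=4: 68   i=5: 2024   i=6: 849   i=7: 748
  i=8: 608   i=9: 1218     …   i=17: 2562
  i=18: 2372
Match at i=18, j=6: a = 18·53 + 6 = 960.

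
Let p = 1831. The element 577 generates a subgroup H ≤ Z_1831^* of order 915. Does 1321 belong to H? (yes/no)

1321 ∈ ⟨577⟩ iff 1321^915 ≡ 1 (mod 1831), since |⟨577⟩| = 915.
1321^915 mod 1831 = 1830.
Since 1830 ≠ 1, 1321 does not lie in the subgroup.

no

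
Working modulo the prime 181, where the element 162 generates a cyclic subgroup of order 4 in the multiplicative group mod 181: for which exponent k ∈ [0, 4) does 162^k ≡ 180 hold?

Successive powers of 162 modulo 181:
  162^0=1  162^1=162  162^2=180
So 162^2 ≡ 180 (mod 181), giving k = 2.

2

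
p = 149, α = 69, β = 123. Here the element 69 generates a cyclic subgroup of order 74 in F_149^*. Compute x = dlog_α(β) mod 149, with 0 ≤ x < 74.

56

Baby-step giant-step with m = ceil(sqrt(74)) = 9.
Baby table (69^j mod 149 for j=0..8):
  0:1  1:69  2:142  3:113  4:49  5:103  6:104  7:24
  8:17
Giant step factor: 69^(-9) ≡ 47 (mod 149).
Scan 123·47^i mod 149 for i = 0, 1, …:
  i=0: 123   i=1: 119   i=2: 80   i=3: 35
  i=4: 6   i=5: 133   i=6: 142
Match at i=6, j=2: x = 6·9 + 2 = 56.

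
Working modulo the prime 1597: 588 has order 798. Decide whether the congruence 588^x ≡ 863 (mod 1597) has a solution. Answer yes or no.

863 ∈ ⟨588⟩ iff 863^798 ≡ 1 (mod 1597), since |⟨588⟩| = 798.
863^798 mod 1597 = 1596.
Since 1596 ≠ 1, 863 does not lie in the subgroup.

no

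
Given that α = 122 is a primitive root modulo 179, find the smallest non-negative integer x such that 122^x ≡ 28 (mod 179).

17

Baby-step giant-step with m = ceil(sqrt(178)) = 14.
Baby table (122^j mod 179 for j=0..13):
  0:1  1:122  2:27  3:72  4:13  5:154  6:172  7:41
  8:169  9:33  10:88  11:175  12:49  13:71
Giant step factor: 122^(-14) ≡ 156 (mod 179).
Scan 28·156^i mod 179 for i = 0, 1, …:
  i=0: 28   i=1: 72
Match at i=1, j=3: x = 1·14 + 3 = 17.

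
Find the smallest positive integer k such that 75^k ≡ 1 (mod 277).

The order of 75 must divide p − 1 = 276 = 2^2 · 3 · 23.
Divisors: 1, 2, 3, 4, 6, 12, 23, 46, 69, 92, 138, 276.
Check each in increasing order: 75^1 ≡ 75;  75^2 ≡ 85;  75^3 ≡ 4;  75^4 ≡ 23;  75^6 ≡ 16;  75^12 ≡ 256;  75^23 ≡ 161;  75^46 ≡ 160;  75^69 ≡ 276;  75^92 ≡ 116;  75^138 ≡ 1.
Smallest exponent giving 1 is 138.

138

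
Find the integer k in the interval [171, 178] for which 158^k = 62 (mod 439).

175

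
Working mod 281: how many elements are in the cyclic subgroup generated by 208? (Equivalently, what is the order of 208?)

The order of 208 must divide p − 1 = 280 = 2^3 · 5 · 7.
Divisors: 1, 2, 4, 5, 7, 8, 10, 14, 20, 28, 35, 40, 56, 70, 140, 280.
Check each in increasing order: 208^1 ≡ 208;  208^2 ≡ 271;  208^4 ≡ 100;  208^5 ≡ 6;  208^7 ≡ 221;  208^8 ≡ 165;  208^10 ≡ 36;  208^14 ≡ 228;  208^20 ≡ 172;  208^28 ≡ 280;  208^35 ≡ 60;  208^40 ≡ 79;  208^56 ≡ 1.
Smallest exponent giving 1 is 56.

56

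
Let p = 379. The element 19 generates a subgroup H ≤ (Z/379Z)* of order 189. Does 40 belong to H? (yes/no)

40 ∈ ⟨19⟩ iff 40^189 ≡ 1 (mod 379), since |⟨19⟩| = 189.
40^189 mod 379 = 378.
Since 378 ≠ 1, 40 does not lie in the subgroup.

no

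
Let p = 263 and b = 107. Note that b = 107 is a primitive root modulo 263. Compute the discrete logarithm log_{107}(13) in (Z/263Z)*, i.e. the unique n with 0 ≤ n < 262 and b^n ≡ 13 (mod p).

Baby-step giant-step with m = ceil(sqrt(262)) = 17.
Baby table (107^j mod 263 for j=0..16):
  0:1  1:107  2:140  3:252  4:138  5:38  6:121  7:60
  8:108  9:247  10:129  11:127  12:176  13:159  14:181  15:168
  16:92
Giant step factor: 107^(-17) ≡ 135 (mod 263).
Scan 13·135^i mod 263 for i = 0, 1, …:
  i=0: 13   i=1: 177   i=2: 225   i=3: 130
  i=4: 192   i=5: 146   i=6: 248   i=7: 79
  i=8: 145   i=9: 113   i=10: 1
Match at i=10, j=0: n = 10·17 + 0 = 170.

170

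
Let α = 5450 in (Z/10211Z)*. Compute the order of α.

10210

The order of 5450 must divide p − 1 = 10210 = 2 · 5 · 1021.
Divisors: 1, 2, 5, 10, 1021, 2042, 5105, 10210.
Check each in increasing order: 5450^1 ≡ 5450;  5450^2 ≡ 8912;  5450^5 ≡ 2520;  5450^10 ≡ 9369;  5450^1021 ≡ 3219;  5450^2042 ≡ 8007;  5450^5105 ≡ 10210;  5450^10210 ≡ 1.
Smallest exponent giving 1 is 10210.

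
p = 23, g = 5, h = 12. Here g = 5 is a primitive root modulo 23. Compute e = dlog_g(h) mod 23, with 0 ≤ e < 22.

Successive powers of 5 modulo 23:
  5^0=1  5^1=5  5^2=2  5^3=10  5^4=4  5^5=20
  5^6=8  5^7=17  5^8=16  5^9=11  5^10=9  5^11=22
  5^12=18  5^13=21  5^14=13  5^15=19  5^16=3  5^17=15
  5^18=6  5^19=7  5^20=12
So 5^20 ≡ 12 (mod 23), giving e = 20.

20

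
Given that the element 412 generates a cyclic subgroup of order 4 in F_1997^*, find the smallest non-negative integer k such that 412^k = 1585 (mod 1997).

3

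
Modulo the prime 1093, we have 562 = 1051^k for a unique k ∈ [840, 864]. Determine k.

843

Compute 1051^840 mod 1093 = 271, then multiply by 1051 repeatedly:
  1051^840=271  1051^841=641  1051^842=403  1051^843=562
Found 562 at exponent 843.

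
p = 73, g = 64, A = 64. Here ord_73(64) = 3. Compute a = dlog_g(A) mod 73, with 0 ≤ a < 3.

1

Successive powers of 64 modulo 73:
  64^0=1  64^1=64
So 64^1 ≡ 64 (mod 73), giving a = 1.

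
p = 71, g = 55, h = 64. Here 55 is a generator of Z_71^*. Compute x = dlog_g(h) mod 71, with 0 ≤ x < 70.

54

Baby-step giant-step with m = ceil(sqrt(70)) = 9.
Baby table (55^j mod 71 for j=0..8):
  0:1  1:55  2:43  3:22  4:3  5:23  6:58  7:66
  8:9
Giant step factor: 55^(-9) ≡ 35 (mod 71).
Scan 64·35^i mod 71 for i = 0, 1, …:
  i=0: 64   i=1: 39   i=2: 16   i=3: 63
  i=4: 4   i=5: 69   i=6: 1
Match at i=6, j=0: x = 6·9 + 0 = 54.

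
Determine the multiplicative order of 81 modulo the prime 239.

119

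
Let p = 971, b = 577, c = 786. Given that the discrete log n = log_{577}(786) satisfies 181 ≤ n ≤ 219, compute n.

193

Compute 577^181 mod 971 = 860, then multiply by 577 repeatedly:
  577^181=860  577^182=39  577^183=170  577^184=19  577^185=282
  577^186=557  577^187=959  577^188=844  577^189=517  577^190=212
  577^191=949  577^192=900  577^193=786
Found 786 at exponent 193.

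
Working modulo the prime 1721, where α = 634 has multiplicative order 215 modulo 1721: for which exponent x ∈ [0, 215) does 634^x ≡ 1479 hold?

164

Baby-step giant-step with m = ceil(sqrt(215)) = 15.
Baby table (634^j mod 1721 for j=0..14):
  0:1  1:634  2:963  3:1308  4:1471  5:1553  6:190  7:1711
  8:544  9:696  10:688  11:779  12:1680  13:1542  14:100
Giant step factor: 634^(-15) ≡ 671 (mod 1721).
Scan 1479·671^i mod 1721 for i = 0, 1, …:
  i=0: 1479   i=1: 1113   i=2: 1630   i=3: 895
  i=4: 1637   i=5: 429   i=6: 452   i=7: 396
  i=8: 682   i=9: 1557   i=10: 100
Match at i=10, j=14: x = 10·15 + 14 = 164.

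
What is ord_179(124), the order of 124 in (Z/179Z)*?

89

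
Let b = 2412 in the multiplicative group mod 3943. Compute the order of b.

657

The order of 2412 must divide p − 1 = 3942 = 2 · 3^3 · 73.
Divisors: 1, 2, 3, 6, 9, 18, 27, 54, 73, 146, 219, 438, 657, 1314, 1971, 3942.
Check each in increasing order: 2412^1 ≡ 2412;  2412^2 ≡ 1819;  2412^3 ≡ 2812;  2412^6 ≡ 1629;  2412^9 ≡ 2925;  2412^18 ≡ 3258;  2412^27 ≡ 3362;  2412^54 ≡ 2406;  2412^73 ≡ 591;  2412^146 ≡ 2297;  2412^219 ≡ 1135;  2412^438 ≡ 2807;  2412^657 ≡ 1.
Smallest exponent giving 1 is 657.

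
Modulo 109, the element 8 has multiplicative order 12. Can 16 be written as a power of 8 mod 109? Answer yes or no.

16 ∈ ⟨8⟩ iff 16^12 ≡ 1 (mod 109), since |⟨8⟩| = 12.
16^12 mod 109 = 63.
Since 63 ≠ 1, 16 does not lie in the subgroup.

no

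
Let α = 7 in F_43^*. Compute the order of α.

6

The order of 7 must divide p − 1 = 42 = 2 · 3 · 7.
Divisors: 1, 2, 3, 6, 7, 14, 21, 42.
Check each in increasing order: 7^1 ≡ 7;  7^2 ≡ 6;  7^3 ≡ 42;  7^6 ≡ 1.
Smallest exponent giving 1 is 6.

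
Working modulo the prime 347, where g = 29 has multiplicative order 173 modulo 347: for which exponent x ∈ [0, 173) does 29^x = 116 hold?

165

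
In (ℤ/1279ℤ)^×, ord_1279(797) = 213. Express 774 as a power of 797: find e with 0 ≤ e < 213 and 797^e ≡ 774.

Baby-step giant-step with m = ceil(sqrt(213)) = 15.
Baby table (797^j mod 1279 for j=0..14):
  0:1  1:797  2:825  3:119  4:197  5:971  6:92  7:421
  8:439  9:716  10:218  11:1081  12:790  13:362  14:739
Giant step factor: 797^(-15) ≡ 183 (mod 1279).
Scan 774·183^i mod 1279 for i = 0, 1, …:
  i=0: 774   i=1: 952   i=2: 272   i=3: 1174
  i=4: 1249   i=5: 905   i=6: 624   i=7: 361
  i=8: 834   i=9: 421
Match at i=9, j=7: e = 9·15 + 7 = 142.

142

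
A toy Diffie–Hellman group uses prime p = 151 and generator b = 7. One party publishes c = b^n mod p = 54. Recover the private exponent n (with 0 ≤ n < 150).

Baby-step giant-step with m = ceil(sqrt(150)) = 13.
Baby table (7^j mod 151 for j=0..12):
  0:1  1:7  2:49  3:41  4:136  5:46  6:20  7:140
  8:74  9:65  10:2  11:14  12:98
Giant step factor: 7^(-13) ≡ 35 (mod 151).
Scan 54·35^i mod 151 for i = 0, 1, …:
  i=0: 54   i=1: 78   i=2: 12   i=3: 118
  i=4: 53   i=5: 43   i=6: 146   i=7: 127
  i=8: 66   i=9: 45   i=10: 65
Match at i=10, j=9: n = 10·13 + 9 = 139.

139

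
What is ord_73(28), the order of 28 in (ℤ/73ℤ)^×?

72

The order of 28 must divide p − 1 = 72 = 2^3 · 3^2.
Divisors: 1, 2, 3, 4, 6, 8, 9, 12, 18, 24, 36, 72.
Check each in increasing order: 28^1 ≡ 28;  28^2 ≡ 54;  28^3 ≡ 52;  28^4 ≡ 69;  28^6 ≡ 3;  28^8 ≡ 16;  28^9 ≡ 10;  28^12 ≡ 9;  28^18 ≡ 27;  28^24 ≡ 8;  28^36 ≡ 72;  28^72 ≡ 1.
Smallest exponent giving 1 is 72.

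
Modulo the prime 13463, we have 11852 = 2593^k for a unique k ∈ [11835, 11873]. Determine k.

11861

Compute 2593^11835 mod 13463 = 3928, then multiply by 2593 repeatedly:
  2593^11835=3928  2593^11836=7276  2593^11837=5005  2593^11838=13096  2593^11839=4242
  2593^11840=235  2593^11841=3520  2593^11842=12909  2593^11843=4019  2593^11844=905
  2593^11845=4103  2593^11846=3309  2593^11847=4306  2593^11848=4631  2593^11849=12650
  2593^11850=5582  2593^11851=1401  2593^11852=11246  2593^11853=20  2593^11854=11471
  2593^11855=4536  2593^11856=8649  2593^11857=10962  2593^11858=4073  2593^11859=6297
  2593^11860=10965  2593^11861=11852
Found 11852 at exponent 11861.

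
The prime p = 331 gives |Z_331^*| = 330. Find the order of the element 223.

33

The order of 223 must divide p − 1 = 330 = 2 · 3 · 5 · 11.
Divisors: 1, 2, 3, 5, 6, 10, 11, 15, 22, 30, 33, 55, 66, 110, 165, 330.
Check each in increasing order: 223^1 ≡ 223;  223^2 ≡ 79;  223^3 ≡ 74;  223^5 ≡ 219;  223^6 ≡ 180;  223^10 ≡ 297;  223^11 ≡ 31;  223^15 ≡ 167;  223^22 ≡ 299;  223^30 ≡ 85;  223^33 ≡ 1.
Smallest exponent giving 1 is 33.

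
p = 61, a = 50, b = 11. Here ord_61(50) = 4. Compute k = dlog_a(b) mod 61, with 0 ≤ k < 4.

3

Successive powers of 50 modulo 61:
  50^0=1  50^1=50  50^2=60  50^3=11
So 50^3 ≡ 11 (mod 61), giving k = 3.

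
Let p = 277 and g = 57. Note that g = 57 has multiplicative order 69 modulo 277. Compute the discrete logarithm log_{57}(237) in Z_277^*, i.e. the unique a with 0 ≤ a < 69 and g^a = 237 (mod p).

17

Baby-step giant-step with m = ceil(sqrt(69)) = 9.
Baby table (57^j mod 277 for j=0..8):
  0:1  1:57  2:202  3:157  4:85  5:136  6:273  7:49
  8:23
Giant step factor: 57^(-9) ≡ 131 (mod 277).
Scan 237·131^i mod 277 for i = 0, 1, …:
  i=0: 237   i=1: 23
Match at i=1, j=8: a = 1·9 + 8 = 17.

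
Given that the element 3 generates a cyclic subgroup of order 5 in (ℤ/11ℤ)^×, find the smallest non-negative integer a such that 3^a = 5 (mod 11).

3

Successive powers of 3 modulo 11:
  3^0=1  3^1=3  3^2=9  3^3=5
So 3^3 ≡ 5 (mod 11), giving a = 3.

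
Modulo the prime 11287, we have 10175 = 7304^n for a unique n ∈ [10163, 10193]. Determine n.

10186

Compute 7304^10163 mod 11287 = 2616, then multiply by 7304 repeatedly:
  7304^10163=2616  7304^10164=9660  7304^10165=1603  7304^10166=3693  7304^10167=9029
  7304^10168=9162  7304^10169=9912  7304^10170=2430  7304^10171=5556  7304^10172=4259
  7304^10173=764  7304^10174=4478  7304^10175=8873  7304^10176=9725  7304^10177=2309
  7304^10178=2158  7304^10179=5380  7304^10180=5473  7304^10181=7525  7304^10182=6197
  7304^10183=2018  7304^10184=9937  7304^10185=4438  7304^10186=10175
Found 10175 at exponent 10186.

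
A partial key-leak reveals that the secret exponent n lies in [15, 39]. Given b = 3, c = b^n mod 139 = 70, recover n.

37

Compute 3^15 mod 139 = 76, then multiply by 3 repeatedly:
  3^15=76  3^16=89  3^17=128  3^18=106  3^19=40
  3^20=120  3^21=82  3^22=107  3^23=43  3^24=129
  3^25=109  3^26=49  3^27=8  3^28=24  3^29=72
  3^30=77  3^31=92  3^32=137  3^33=133  3^34=121
  3^35=85  3^36=116  3^37=70
Found 70 at exponent 37.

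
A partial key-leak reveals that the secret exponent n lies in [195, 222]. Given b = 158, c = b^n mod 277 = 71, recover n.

Compute 158^195 mod 277 = 240, then multiply by 158 repeatedly:
  158^195=240  158^196=248  158^197=127  158^198=122  158^199=163
  158^200=270  158^201=2  158^202=39  158^203=68  158^204=218
  158^205=96  158^206=210  158^207=217  158^208=215  158^209=176
  158^210=108  158^211=167  158^212=71
Found 71 at exponent 212.

212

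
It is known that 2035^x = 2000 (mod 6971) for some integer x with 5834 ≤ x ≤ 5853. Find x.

5844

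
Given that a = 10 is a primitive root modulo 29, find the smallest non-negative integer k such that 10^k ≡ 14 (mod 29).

Successive powers of 10 modulo 29:
  10^0=1  10^1=10  10^2=13  10^3=14
So 10^3 ≡ 14 (mod 29), giving k = 3.

3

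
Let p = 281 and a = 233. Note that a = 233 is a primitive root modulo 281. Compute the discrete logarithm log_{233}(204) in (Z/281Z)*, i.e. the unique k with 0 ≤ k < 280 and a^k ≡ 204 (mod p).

115

Baby-step giant-step with m = ceil(sqrt(280)) = 17.
Baby table (233^j mod 281 for j=0..16):
  0:1  1:233  2:56  3:122  4:45  5:88  6:272  7:151
  8:58  9:26  10:157  11:51  12:81  13:46  14:40  15:47
  16:273
Giant step factor: 233^(-17) ≡ 251 (mod 281).
Scan 204·251^i mod 281 for i = 0, 1, …:
  i=0: 204   i=1: 62   i=2: 107   i=3: 162
  i=4: 198   i=5: 242   i=6: 46
Match at i=6, j=13: k = 6·17 + 13 = 115.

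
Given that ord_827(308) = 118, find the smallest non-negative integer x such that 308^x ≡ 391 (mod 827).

23

Baby-step giant-step with m = ceil(sqrt(118)) = 11.
Baby table (308^j mod 827 for j=0..10):
  0:1  1:308  2:586  3:202  4:191  5:111  6:281  7:540
  8:93  9:526  10:743
Giant step factor: 308^(-11) ≡ 644 (mod 827).
Scan 391·644^i mod 827 for i = 0, 1, …:
  i=0: 391   i=1: 396   i=2: 308
Match at i=2, j=1: x = 2·11 + 1 = 23.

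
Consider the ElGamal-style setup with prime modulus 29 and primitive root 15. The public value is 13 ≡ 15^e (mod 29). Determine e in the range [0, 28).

10

Successive powers of 15 modulo 29:
  15^0=1  15^1=15  15^2=22  15^3=11  15^4=20  15^5=10
  15^6=5  15^7=17  15^8=23  15^9=26  15^10=13
So 15^10 ≡ 13 (mod 29), giving e = 10.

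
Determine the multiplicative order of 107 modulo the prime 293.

146

The order of 107 must divide p − 1 = 292 = 2^2 · 73.
Divisors: 1, 2, 4, 73, 146, 292.
Check each in increasing order: 107^1 ≡ 107;  107^2 ≡ 22;  107^4 ≡ 191;  107^73 ≡ 292;  107^146 ≡ 1.
Smallest exponent giving 1 is 146.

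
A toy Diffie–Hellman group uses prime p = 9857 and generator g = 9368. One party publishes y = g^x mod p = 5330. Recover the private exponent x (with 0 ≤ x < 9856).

Baby-step giant-step with m = ceil(sqrt(9856)) = 100.
Baby table (9368^j mod 9857 for j=0..99):
  0:1  1:9368  2:2553  3:3422  4:2332  5:3064  6:9825  7:5791
  8:7017  9:8780  10:4232  11:522  12:1024  13:1971  14:2167  15:4893
  16:2574  17:3010  18:6660  19:5927  20:9512  21:1136  22:6345  23:2250
  24:3734  25:7476  26:1183  27:3076  28:3957  29:6856  30:8653  31:7193
  32:1572  33:138  34:1517  35:7319  36:8957  37:6392  38:8838  39:5441
  40:741  41:2360  42:9086  43:2453  44:3037  45:3314  46:5859  47:3336
  48:4958  49:360  50:1386  51:2379  52:9652  53:1675  54:8913  55:8194
  56:4933  57:2728  58:6560  59:5542  60:637  61:3931  62:9713  63:1417
  64:6934  65:82  66:9187  67:2349  68:4608  69:3941  70:4823  71:7233
  72:1726  73:3688  74:399  75:2029  76:3376  77:5112  78:3910  79:268
  80:6946  81:4071  82:395  83:3985  84:3021  85:1281  86:4439  87:7726
  88:7074  89:621  90:1898  91:8293  92:5807  93:9050  94:343  95:9699
  96:8263  97:763  98:1459  99:6110
Giant step factor: 9368^(-100) ≡ 3823 (mod 9857).
Scan 5330·3823^i mod 9857 for i = 0, 1, …:
  i=0: 5330   i=1: 2171   i=2: 139   i=3: 8976
  i=4: 3031   i=5: 5538   i=6: 8795   i=7: 1058
  i=8: 3364   i=9: 7044     …   i=45: 6472
  i=46: 1386
Match at i=46, j=50: x = 46·100 + 50 = 4650.

4650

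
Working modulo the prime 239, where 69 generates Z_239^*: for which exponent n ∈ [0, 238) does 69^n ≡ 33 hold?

44

Baby-step giant-step with m = ceil(sqrt(238)) = 16.
Baby table (69^j mod 239 for j=0..15):
  0:1  1:69  2:220  3:123  4:122  5:53  6:72  7:188
  8:66  9:13  10:180  11:231  12:165  13:152  14:211  15:219
Giant step factor: 69^(-16) ≡ 31 (mod 239).
Scan 33·31^i mod 239 for i = 0, 1, …:
  i=0: 33   i=1: 67   i=2: 165
Match at i=2, j=12: n = 2·16 + 12 = 44.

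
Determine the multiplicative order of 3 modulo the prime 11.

5

The order of 3 must divide p − 1 = 10 = 2 · 5.
Divisors: 1, 2, 5, 10.
Check each in increasing order: 3^1 ≡ 3;  3^2 ≡ 9;  3^5 ≡ 1.
Smallest exponent giving 1 is 5.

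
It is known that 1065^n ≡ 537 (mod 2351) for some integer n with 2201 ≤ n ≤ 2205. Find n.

2202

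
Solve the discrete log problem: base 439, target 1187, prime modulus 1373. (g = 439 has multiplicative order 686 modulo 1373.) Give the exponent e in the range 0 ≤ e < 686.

615

Baby-step giant-step with m = ceil(sqrt(686)) = 27.
Baby table (439^j mod 1373 for j=0..26):
  0:1  1:439  2:501  3:259  4:1115  5:697  6:1177  7:455
  8:660  9:37  10:1140  11:688  12:1345  13:65  14:1075  15:986
  16:359  17:1079  18:1369  19:990  20:742  21:337  22:1032  23:1331
  24:784  25:926  26:106
Giant step factor: 439^(-27) ≡ 603 (mod 1373).
Scan 1187·603^i mod 1373 for i = 0, 1, …:
  i=0: 1187   i=1: 428   i=2: 1333   i=3: 594
  i=4: 1202   i=5: 1235   i=6: 539   i=7: 989
  i=8: 485   i=9: 6     …   i=21: 925
  i=22: 337
Match at i=22, j=21: e = 22·27 + 21 = 615.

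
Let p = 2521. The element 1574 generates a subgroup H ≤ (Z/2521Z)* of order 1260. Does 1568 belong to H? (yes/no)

yes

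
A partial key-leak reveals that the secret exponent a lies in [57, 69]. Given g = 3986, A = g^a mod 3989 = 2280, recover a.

Compute 3986^57 mod 3989 = 522, then multiply by 3986 repeatedly:
  3986^57=522  3986^58=2423  3986^59=709  3986^60=1862  3986^61=2392
  3986^62=802  3986^63=1583  3986^64=3229  3986^65=2280
Found 2280 at exponent 65.

65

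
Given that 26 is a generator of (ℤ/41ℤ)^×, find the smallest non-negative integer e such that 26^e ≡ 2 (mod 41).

18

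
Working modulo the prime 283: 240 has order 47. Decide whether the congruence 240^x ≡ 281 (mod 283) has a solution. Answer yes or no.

yes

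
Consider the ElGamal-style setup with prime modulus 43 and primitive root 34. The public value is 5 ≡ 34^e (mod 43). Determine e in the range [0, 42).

23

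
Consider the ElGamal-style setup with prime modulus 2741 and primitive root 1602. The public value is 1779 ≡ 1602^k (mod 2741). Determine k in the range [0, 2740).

Baby-step giant-step with m = ceil(sqrt(2740)) = 53.
Baby table (1602^j mod 2741 for j=0..52):
  0:1  1:1602  2:828  3:2553  4:334  5:573  6:2452  7:251
  8:1916  9:2253  10:2150  11:1604  12:1291  13:1468  14:2699  15:1241
  16:857  17:2414  18:2418  19:603  20:1174  21:422  22:1758  23:1309
  24:153  25:1157  26:598  27:1387  28:1764  29:2698  30:2380  31:29
  32:2602  33:2084  34:30  35:1463  36:171  37:2583  38:1797  39:744
  40:2294  41:2048  42:2660  43:1806  44:1457  45:1523  46:356  47:184
  48:1481  49:1597  50:1041  51:1154  52:1274
Giant step factor: 1602^(-53) ≡ 912 (mod 2741).
Scan 1779·912^i mod 2741 for i = 0, 1, …:
  i=0: 1779   i=1: 2517   i=2: 1287   i=3: 596
  i=4: 834   i=5: 1351   i=6: 1403   i=7: 2230
  i=8: 2679   i=9: 1017     …   i=50: 900
  i=51: 1241
Match at i=51, j=15: k = 51·53 + 15 = 2718.

2718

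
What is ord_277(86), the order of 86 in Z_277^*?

138

The order of 86 must divide p − 1 = 276 = 2^2 · 3 · 23.
Divisors: 1, 2, 3, 4, 6, 12, 23, 46, 69, 92, 138, 276.
Check each in increasing order: 86^1 ≡ 86;  86^2 ≡ 194;  86^3 ≡ 64;  86^4 ≡ 241;  86^6 ≡ 218;  86^12 ≡ 157;  86^23 ≡ 161;  86^46 ≡ 160;  86^69 ≡ 276;  86^92 ≡ 116;  86^138 ≡ 1.
Smallest exponent giving 1 is 138.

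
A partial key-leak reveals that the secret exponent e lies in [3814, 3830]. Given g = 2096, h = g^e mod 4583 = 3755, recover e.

Compute 2096^3814 mod 4583 = 3136, then multiply by 2096 repeatedly:
  2096^3814=3136  2096^3815=1034  2096^3816=4088  2096^3817=2821  2096^3818=746
  2096^3819=813  2096^3820=3755
Found 3755 at exponent 3820.

3820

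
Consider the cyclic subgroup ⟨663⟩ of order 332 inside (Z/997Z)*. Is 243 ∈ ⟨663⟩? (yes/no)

yes

243 ∈ ⟨663⟩ iff 243^332 ≡ 1 (mod 997), since |⟨663⟩| = 332.
243^332 mod 997 = 1.
Since 1 = 1, 243 lies in the subgroup.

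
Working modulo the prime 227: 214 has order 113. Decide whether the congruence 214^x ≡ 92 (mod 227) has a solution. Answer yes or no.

yes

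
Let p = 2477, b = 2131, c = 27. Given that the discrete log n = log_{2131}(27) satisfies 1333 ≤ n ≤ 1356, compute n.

1345

Compute 2131^1333 mod 2477 = 246, then multiply by 2131 repeatedly:
  2131^1333=246  2131^1334=1579  2131^1335=1083  2131^1336=1786  2131^1337=1294
  2131^1338=613  2131^1339=924  2131^1340=2306  2131^1341=2195  2131^1342=969
  2131^1343=1598  2131^1344=1940  2131^1345=27
Found 27 at exponent 1345.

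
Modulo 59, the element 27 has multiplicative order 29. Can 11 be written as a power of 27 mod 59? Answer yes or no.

no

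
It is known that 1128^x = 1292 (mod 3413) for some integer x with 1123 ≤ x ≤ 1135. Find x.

Compute 1128^1123 mod 3413 = 3018, then multiply by 1128 repeatedly:
  1128^1123=3018  1128^1124=1543  1128^1125=3287  1128^1126=1218  1128^1127=1878
  1128^1128=2324  1128^1129=288  1128^1130=629  1128^1131=3021  1128^1132=1514
  1128^1133=1292
Found 1292 at exponent 1133.

1133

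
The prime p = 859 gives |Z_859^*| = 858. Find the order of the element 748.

858

The order of 748 must divide p − 1 = 858 = 2 · 3 · 11 · 13.
Divisors: 1, 2, 3, 6, 11, 13, 22, 26, 33, 39, 66, 78, 143, 286, 429, 858.
Check each in increasing order: 748^1 ≡ 748;  748^2 ≡ 295;  748^3 ≡ 756;  748^6 ≡ 301;  748^11 ≡ 747;  748^13 ≡ 461;  748^22 ≡ 518;  748^26 ≡ 348;  748^33 ≡ 396;  748^39 ≡ 654;  748^66 ≡ 478;  748^78 ≡ 793;  748^143 ≡ 261;  748^286 ≡ 260;  748^429 ≡ 858;  748^858 ≡ 1.
Smallest exponent giving 1 is 858.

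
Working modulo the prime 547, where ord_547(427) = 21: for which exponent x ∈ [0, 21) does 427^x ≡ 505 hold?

Successive powers of 427 modulo 547:
  427^0=1  427^1=427  427^2=178  427^3=520  427^4=505
So 427^4 ≡ 505 (mod 547), giving x = 4.

4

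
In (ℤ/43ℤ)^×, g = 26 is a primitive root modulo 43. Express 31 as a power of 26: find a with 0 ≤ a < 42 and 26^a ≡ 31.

Baby-step giant-step with m = ceil(sqrt(42)) = 7.
Baby table (26^j mod 43 for j=0..6):
  0:1  1:26  2:31  3:32  4:15  5:3  6:35
Giant step factor: 26^(-7) ≡ 37 (mod 43).
Scan 31·37^i mod 43 for i = 0, 1, …:
  i=0: 31
Match at i=0, j=2: a = 0·7 + 2 = 2.

2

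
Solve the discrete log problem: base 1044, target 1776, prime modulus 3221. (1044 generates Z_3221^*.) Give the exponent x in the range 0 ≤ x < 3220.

1704

Baby-step giant-step with m = ceil(sqrt(3220)) = 57.
Baby table (1044^j mod 3221 for j=0..56):
  0:1  1:1044  2:1238  3:851  4:2669  5:271  6:2697  7:514
  8:1930  9:1795  10:2579  11:2941  12:791  13:1228  14:74  15:3173
  16:1424  17:1775  18:1025  19:728  20:3097  21:2605  22:1096  23:769
  24:807  25:1827  26:556  27:684  28:2255  29:2890  30:2304  31:2510
  32:1767  33:2336  34:487  35:2731  36:579  37:2149  38:1740  39:3137
  40:2492  41:2301  42:2599  43:1274  44:3004  45:2143  46:1918  47:2151
  48:607  49:2392  50:973  51:1197  52:3141  53:226  54:811  55:2782
  56:2287
Giant step factor: 1044^(-57) ≡ 639 (mod 3221).
Scan 1776·639^i mod 3221 for i = 0, 1, …:
  i=0: 1776   i=1: 1072   i=2: 2156   i=3: 2317
  i=4: 2124   i=5: 1195   i=6: 228   i=7: 747
  i=8: 625   i=9: 3192     …   i=28: 637
  i=29: 1197
Match at i=29, j=51: x = 29·57 + 51 = 1704.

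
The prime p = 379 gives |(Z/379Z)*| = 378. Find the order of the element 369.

The order of 369 must divide p − 1 = 378 = 2 · 3^3 · 7.
Divisors: 1, 2, 3, 6, 7, 9, 14, 18, 21, 27, 42, 54, 63, 126, 189, 378.
Check each in increasing order: 369^1 ≡ 369;  369^2 ≡ 100;  369^3 ≡ 137;  369^6 ≡ 198;  369^7 ≡ 294;  369^9 ≡ 217;  369^14 ≡ 24;  369^18 ≡ 93;  369^21 ≡ 234;  369^27 ≡ 94;  369^42 ≡ 180;  369^54 ≡ 119;  369^63 ≡ 51;  369^126 ≡ 327;  369^189 ≡ 1.
Smallest exponent giving 1 is 189.

189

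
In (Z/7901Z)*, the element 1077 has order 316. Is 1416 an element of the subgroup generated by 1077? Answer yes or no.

no

1416 ∈ ⟨1077⟩ iff 1416^316 ≡ 1 (mod 7901), since |⟨1077⟩| = 316.
1416^316 mod 7901 = 5970.
Since 5970 ≠ 1, 1416 does not lie in the subgroup.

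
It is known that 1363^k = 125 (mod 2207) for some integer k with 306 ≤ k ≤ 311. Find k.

Compute 1363^306 mod 2207 = 422, then multiply by 1363 repeatedly:
  1363^306=422  1363^307=1366  1363^308=1357  1363^309=125
Found 125 at exponent 309.

309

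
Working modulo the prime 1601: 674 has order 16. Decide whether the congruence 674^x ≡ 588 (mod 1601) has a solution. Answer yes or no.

no

⟨674⟩ has order 16; its elements mod 1601 are {1, 40, 257, 310, 380, 408, 674, 791, 810, 927, 1193, 1221, 1291, 1344, 1561, 1600}.
588 is not in this set.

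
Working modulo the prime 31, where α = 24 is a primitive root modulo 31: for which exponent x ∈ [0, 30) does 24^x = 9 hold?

Successive powers of 24 modulo 31:
  24^0=1  24^1=24  24^2=18  24^3=29  24^4=14  24^5=26
  24^6=4  24^7=3  24^8=10  24^9=23  24^10=25  24^11=11
  24^12=16  24^13=12  24^14=9
So 24^14 ≡ 9 (mod 31), giving x = 14.

14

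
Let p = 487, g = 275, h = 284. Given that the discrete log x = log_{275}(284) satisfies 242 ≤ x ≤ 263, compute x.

252

Compute 275^242 mod 487 = 85, then multiply by 275 repeatedly:
  275^242=85  275^243=486  275^244=212  275^245=347  275^246=460
  275^247=367  275^248=116  275^249=245  275^250=169  275^251=210
  275^252=284
Found 284 at exponent 252.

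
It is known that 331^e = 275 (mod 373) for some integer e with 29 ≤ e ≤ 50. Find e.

Compute 331^29 mod 373 = 275, then multiply by 331 repeatedly:
  331^29=275
Found 275 at exponent 29.

29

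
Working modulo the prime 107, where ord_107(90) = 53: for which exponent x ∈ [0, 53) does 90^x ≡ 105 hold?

Successive powers of 90 modulo 107:
  90^0=1  90^1=90  90^2=75  90^3=9  90^4=61  90^5=33
  90^6=81  90^7=14  90^8=83  90^9=87  90^10=19  90^11=105
So 90^11 ≡ 105 (mod 107), giving x = 11.

11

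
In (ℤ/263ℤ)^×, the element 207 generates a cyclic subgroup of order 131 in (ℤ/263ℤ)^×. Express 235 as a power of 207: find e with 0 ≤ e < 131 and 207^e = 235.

Baby-step giant-step with m = ceil(sqrt(131)) = 12.
Baby table (207^j mod 263 for j=0..11):
  0:1  1:207  2:243  3:68  4:137  5:218  6:153  7:111
  8:96  9:147  10:184  11:216
Giant step factor: 207^(-12) ≡ 132 (mod 263).
Scan 235·132^i mod 263 for i = 0, 1, …:
  i=0: 235   i=1: 249   i=2: 256   i=3: 128
  i=4: 64   i=5: 32   i=6: 16   i=7: 8
  i=8: 4   i=9: 2   i=10: 1
Match at i=10, j=0: e = 10·12 + 0 = 120.

120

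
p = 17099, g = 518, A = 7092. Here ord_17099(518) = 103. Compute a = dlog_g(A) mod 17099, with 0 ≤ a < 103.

55

Baby-step giant-step with m = ceil(sqrt(103)) = 11.
Baby table (518^j mod 17099 for j=0..10):
  0:1  1:518  2:11839  3:11160  4:1418  5:16366  6:13583  7:8305
  8:10141  9:3645  10:7220
Giant step factor: 518^(-11) ≡ 6284 (mod 17099).
Scan 7092·6284^i mod 17099 for i = 0, 1, …:
  i=0: 7092   i=1: 6134   i=2: 4910   i=3: 7844
  i=4: 12378   i=5: 1
Match at i=5, j=0: a = 5·11 + 0 = 55.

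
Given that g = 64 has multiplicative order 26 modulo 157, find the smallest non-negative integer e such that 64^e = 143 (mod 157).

15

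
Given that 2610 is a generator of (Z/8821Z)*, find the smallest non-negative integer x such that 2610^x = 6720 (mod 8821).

Baby-step giant-step with m = ceil(sqrt(8820)) = 94.
Baby table (2610^j mod 8821 for j=0..93):
  0:1  1:2610  2:2288  3:8684  4:4091  5:4100  6:1127  7:4077
  8:2844  9:4379  10:5995  11:7317  12:8726  13:7859  14:3165  15:4194
  16:8300  17:7445  18:7608  19:809  20:3271  21:7403  22:3840  23:1744
  24:204  25:3180  26:8060  27:7336  28:5390  29:7226  30:562  31:2534
  32:6811  33:2395  34:5682  35:1919  36:7083  37:6635  38:1727  39:8760
  40:8389  41:1568  42:8357  43:6258  44:5709  45:1821  46:7112  47:2936
  48:6332  49:4787  50:3534  51:5795  52:5756  53:997  54:8796  55:5318
  56:4547  57:3425  58:3577  59:3352  60:7109  61:3927  62:8289  63:5198
  64:82  65:2316  66:2375  67:6408  68:264  69:1002  70:4204  71:7937
  72:3862  73:6238  74:6435  75:166  76:1031  77:505  78:3721  79:8710
  80:1383  81:1841  82:6386  83:4591  84:3592  85:7218  86:6145  87:1872
  88:7907  89:4951  90:8166  91:1724  92:930  93:1525
Giant step factor: 2610^(-94) ≡ 7203 (mod 8821).
Scan 6720·7203^i mod 8821 for i = 0, 1, …:
  i=0: 6720   i=1: 3333   i=2: 5658   i=3: 1554
  i=4: 8434   i=5: 8696   i=6: 8188   i=7: 958
  i=8: 2452   i=9: 2114     …   i=28: 752
  i=29: 562
Match at i=29, j=30: x = 29·94 + 30 = 2756.

2756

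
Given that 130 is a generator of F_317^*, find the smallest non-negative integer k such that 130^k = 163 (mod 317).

Baby-step giant-step with m = ceil(sqrt(316)) = 18.
Baby table (130^j mod 317 for j=0..17):
  0:1  1:130  2:99  3:190  4:291  5:107  6:279  7:132
  8:42  9:71  10:37  11:55  12:176  13:56  14:306  15:155
  16:179  17:129
Giant step factor: 130^(-18) ≡ 92 (mod 317).
Scan 163·92^i mod 317 for i = 0, 1, …:
  i=0: 163   i=1: 97   i=2: 48   i=3: 295
  i=4: 195   i=5: 188   i=6: 178   i=7: 209
  i=8: 208   i=9: 116     …   i=13: 166
  i=14: 56
Match at i=14, j=13: k = 14·18 + 13 = 265.

265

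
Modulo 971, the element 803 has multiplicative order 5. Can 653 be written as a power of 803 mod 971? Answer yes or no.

⟨803⟩ has order 5; its elements mod 971 are {1, 65, 341, 732, 803}.
653 is not in this set.

no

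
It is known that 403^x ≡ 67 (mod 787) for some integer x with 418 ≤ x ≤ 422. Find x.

422

Compute 403^418 mod 787 = 411, then multiply by 403 repeatedly:
  403^418=411  403^419=363  403^420=694  403^421=297  403^422=67
Found 67 at exponent 422.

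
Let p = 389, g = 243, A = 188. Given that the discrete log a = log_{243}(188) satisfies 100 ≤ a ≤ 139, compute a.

119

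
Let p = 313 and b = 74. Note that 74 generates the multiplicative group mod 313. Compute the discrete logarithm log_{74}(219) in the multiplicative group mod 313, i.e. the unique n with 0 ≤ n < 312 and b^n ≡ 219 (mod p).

151

Baby-step giant-step with m = ceil(sqrt(312)) = 18.
Baby table (74^j mod 313 for j=0..17):
  0:1  1:74  2:155  3:202  4:237  5:10  6:114  7:298
  8:142  9:179  10:100  11:201  12:163  13:168  14:225  15:61
  16:132  17:65
Giant step factor: 74^(-18) ≡ 49 (mod 313).
Scan 219·49^i mod 313 for i = 0, 1, …:
  i=0: 219   i=1: 89   i=2: 292   i=3: 223
  i=4: 285   i=5: 193   i=6: 67   i=7: 153
  i=8: 298
Match at i=8, j=7: n = 8·18 + 7 = 151.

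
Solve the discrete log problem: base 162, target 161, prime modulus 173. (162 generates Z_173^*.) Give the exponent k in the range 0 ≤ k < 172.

Baby-step giant-step with m = ceil(sqrt(172)) = 14.
Baby table (162^j mod 173 for j=0..13):
  0:1  1:162  2:121  3:53  4:109  5:12  6:41  7:68
  8:117  9:97  10:144  11:146  12:124  13:20
Giant step factor: 162^(-14) ≡ 92 (mod 173).
Scan 161·92^i mod 173 for i = 0, 1, …:
  i=0: 161   i=1: 107   i=2: 156   i=3: 166
  i=4: 48   i=5: 91   i=6: 68
Match at i=6, j=7: k = 6·14 + 7 = 91.

91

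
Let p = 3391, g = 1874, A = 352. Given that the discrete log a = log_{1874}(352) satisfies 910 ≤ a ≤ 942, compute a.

931

Compute 1874^910 mod 3391 = 1035, then multiply by 1874 repeatedly:
  1874^910=1035  1874^911=3329  1874^912=2497  1874^913=3189  1874^914=1244
  1874^915=1639  1874^916=2631  1874^917=3371  1874^918=3212  1874^919=263
  1874^920=1167  1874^921=3154  1874^922=83  1874^923=2947  1874^924=2130
  1874^925=413  1874^926=814  1874^927=2877  1874^928=3199  1874^929=3029
  1874^930=3203  1874^931=352
Found 352 at exponent 931.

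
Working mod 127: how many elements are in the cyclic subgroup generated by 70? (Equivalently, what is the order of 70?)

The order of 70 must divide p − 1 = 126 = 2 · 3^2 · 7.
Divisors: 1, 2, 3, 6, 7, 9, 14, 18, 21, 42, 63, 126.
Check each in increasing order: 70^1 ≡ 70;  70^2 ≡ 74;  70^3 ≡ 100;  70^6 ≡ 94;  70^7 ≡ 103;  70^9 ≡ 2;  70^14 ≡ 68;  70^18 ≡ 4;  70^21 ≡ 19;  70^42 ≡ 107;  70^63 ≡ 1.
Smallest exponent giving 1 is 63.

63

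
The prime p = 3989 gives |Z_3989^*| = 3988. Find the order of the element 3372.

1994

The order of 3372 must divide p − 1 = 3988 = 2^2 · 997.
Divisors: 1, 2, 4, 997, 1994, 3988.
Check each in increasing order: 3372^1 ≡ 3372;  3372^2 ≡ 1734;  3372^4 ≡ 3039;  3372^997 ≡ 3988;  3372^1994 ≡ 1.
Smallest exponent giving 1 is 1994.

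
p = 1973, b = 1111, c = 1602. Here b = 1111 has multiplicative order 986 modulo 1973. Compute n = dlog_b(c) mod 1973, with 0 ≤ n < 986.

Baby-step giant-step with m = ceil(sqrt(986)) = 32.
Baby table (1111^j mod 1973 for j=0..31):
  0:1  1:1111  2:1196  3:927  4:1964  5:1839  6:1074  7:1522
  8:81  9:1206  10:199  11:113  12:1244  13:984  14:182  15:956
  16:642  17:1009  18:335  19:1261  20:141  21:784  22:931  23:489
  24:704  25:836  26:1486  27:1518  28:1556  29:368  30:437  31:149
Giant step factor: 1111^(-32) ≡ 92 (mod 1973).
Scan 1602·92^i mod 1973 for i = 0, 1, …:
  i=0: 1602   i=1: 1382   i=2: 872   i=3: 1304
  i=4: 1588   i=5: 94   i=6: 756   i=7: 497
  i=8: 345   i=9: 172     …   i=28: 409
  i=29: 141
Match at i=29, j=20: n = 29·32 + 20 = 948.

948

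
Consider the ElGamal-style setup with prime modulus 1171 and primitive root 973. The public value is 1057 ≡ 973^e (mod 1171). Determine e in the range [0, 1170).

Baby-step giant-step with m = ceil(sqrt(1170)) = 35.
Baby table (973^j mod 1171 for j=0..34):
  0:1  1:973  2:561  3:167  4:893  5:7  6:956  7:414
  8:1169  9:396  10:49  11:837  12:556  13:1157  14:430  15:343
  16:4  17:379  18:1073  19:668  20:59  21:28  22:311  23:485
  24:1163  25:413  26:196  27:1006  28:1053  29:1115  30:549  31:201
  32:16  33:345  34:779
Giant step factor: 973^(-35) ≡ 1061 (mod 1171).
Scan 1057·1061^i mod 1171 for i = 0, 1, …:
  i=0: 1057   i=1: 830   i=2: 38   i=3: 504
  i=4: 768   i=5: 1003   i=6: 915   i=7: 56
  i=8: 866   i=9: 762     …   i=23: 292
  i=24: 668
Match at i=24, j=19: e = 24·35 + 19 = 859.

859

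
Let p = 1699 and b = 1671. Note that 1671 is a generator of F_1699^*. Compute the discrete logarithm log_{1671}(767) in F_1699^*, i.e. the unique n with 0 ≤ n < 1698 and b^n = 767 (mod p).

68

Baby-step giant-step with m = ceil(sqrt(1698)) = 42.
Baby table (1671^j mod 1699 for j=0..41):
  0:1  1:1671  2:784  3:135  4:1317  5:502  6:1235  7:1099
  8:1509  9:223  10:552  11:1534  12:1222  13:1463  14:1511  15:167
  16:421  17:105  18:458  19:768  20:583  21:666  22:41  23:551
  24:1562  25:438  26:1328  27:194  28:1364  29:885  30:705  31:648
  32:545  33:31  34:831  35:518  36:787  37:51  38:271  39:907
  40:89  41:906
Giant step factor: 1671^(-42) ≡ 334 (mod 1699).
Scan 767·334^i mod 1699 for i = 0, 1, …:
  i=0: 767   i=1: 1328
Match at i=1, j=26: n = 1·42 + 26 = 68.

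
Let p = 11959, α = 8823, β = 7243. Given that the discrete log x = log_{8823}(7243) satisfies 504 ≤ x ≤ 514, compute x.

508

Compute 8823^504 mod 11959 = 2485, then multiply by 8823 repeatedly:
  8823^504=2485  8823^505=4308  8823^506=3782  8823^507=2976  8823^508=7243
Found 7243 at exponent 508.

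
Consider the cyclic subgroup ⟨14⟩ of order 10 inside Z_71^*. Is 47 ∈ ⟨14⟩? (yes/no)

no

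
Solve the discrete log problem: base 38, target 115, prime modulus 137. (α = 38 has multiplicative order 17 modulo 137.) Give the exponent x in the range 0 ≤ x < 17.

Successive powers of 38 modulo 137:
  38^0=1  38^1=38  38^2=74  38^3=72  38^4=133  38^5=122
  38^6=115
So 38^6 ≡ 115 (mod 137), giving x = 6.

6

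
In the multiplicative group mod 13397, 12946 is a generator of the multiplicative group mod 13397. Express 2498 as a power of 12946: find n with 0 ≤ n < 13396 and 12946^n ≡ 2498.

8346

Baby-step giant-step with m = ceil(sqrt(13396)) = 116.
Baby table (12946^j mod 13397 for j=0..115):
  0:1  1:12946  2:2446  3:8805  4:7854  5:8051  6:12983  7:12553
  8:5528  9:12111  10:3915  11:2739  12:10632  13:1094  14:2295  15:9921
  16:227  17:4799  18:5965  19:2582  20:1057  21:5585  22:13198  23:9367
  24:8935  25:2812  26:4503  27:5491  28:2004  29:7192  30:11879  31:1371
  32:11338  33:4216  34:958  35:10043  36:12190  37:8477  38:8415  39:9583
  40:5298  41:8665  42:4009  43:536  44:12807  45:11547  46:3736  47:3086
  48:1502  49:5845  50:3114  51:2271  52:7348  53:8508  54:7831  55:5027
  56:10313  57:10993  58:12444  59:1099  60:40  61:8754  62:4061  63:3878
  64:6029  65:512  66:10234  67:6431  68:6768  69:2148  70:9233  71:2384
  72:9973  73:3569  74:11418  75:8327  76:9080  77:4402  78:10851  79:9501
  80:2089  81:9048  82:5437  83:12961  84:9078  85:5304  86:5959  87:5288
  88:13175  89:6343  90:6265  91:1252  92:11419  93:7876  94:11526  95:13207
  96:5308  97:4155  98:1675  99:8204  100:10965  101:11675  102:12993  103:8043
  104:3194  105:6382  106:2073  107:2867  108:6492  109:6051  110:3987  111:10458
  112:12583  113:5395  114:5109  115:125
Giant step factor: 12946^(-116) ≡ 11878 (mod 13397).
Scan 2498·11878^i mod 13397 for i = 0, 1, …:
  i=0: 2498   i=1: 10286   i=2: 9865   i=3: 6308
  i=4: 10400   i=5: 10860   i=6: 8764   i=7: 4102
  i=8: 12064   i=9: 1880     …   i=70: 7741
  i=71: 3987
Match at i=71, j=110: n = 71·116 + 110 = 8346.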